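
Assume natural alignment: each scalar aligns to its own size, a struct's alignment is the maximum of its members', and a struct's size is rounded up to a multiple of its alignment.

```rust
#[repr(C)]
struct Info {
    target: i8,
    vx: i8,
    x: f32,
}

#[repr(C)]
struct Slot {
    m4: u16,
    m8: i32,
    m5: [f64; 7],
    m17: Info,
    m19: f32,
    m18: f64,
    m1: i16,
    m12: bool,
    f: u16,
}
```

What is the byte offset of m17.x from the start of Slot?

68

Info: target at 0 (size 1, align 1) → ends 1; vx at 1 (size 1, align 1) → ends 2; pad 2 to align 4 for x; x at 4 (size 4, align 4) → ends 8; total 8 bytes, alignment 4
m4 at 0 (size 2, align 2) → ends 2
pad 2 to align 4 for m8
m8 at 4 (size 4, align 4) → ends 8
m5 at 8 (size 56, align 8) → ends 64
m17 at 64 (size 8, align 4) → ends 72
within Info: x at 4
64 + 4 = 68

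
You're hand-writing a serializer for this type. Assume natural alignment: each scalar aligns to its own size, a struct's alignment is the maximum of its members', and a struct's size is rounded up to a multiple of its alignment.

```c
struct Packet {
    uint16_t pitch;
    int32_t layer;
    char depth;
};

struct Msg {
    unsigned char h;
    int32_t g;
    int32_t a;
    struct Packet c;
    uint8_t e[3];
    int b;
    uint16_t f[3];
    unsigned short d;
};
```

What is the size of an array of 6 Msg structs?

Packet: @0: pitch [2B, align 2] → 2; +2 pad (align 4); @4: layer [4B, align 4] → 8; @8: depth [1B, align 1] → 9; +3 tail pad (align 4); size 12, align 4
@0: h [1B, align 1] → 1
+3 pad (align 4)
@4: g [4B, align 4] → 8
@8: a [4B, align 4] → 12
@12: c [12B, align 4] → 24
@24: e [3B, align 1] → 27
+1 pad (align 4)
@28: b [4B, align 4] → 32
@32: f [6B, align 2] → 38
@38: d [2B, align 2] → 40
size 40, align 4
array of 6: 6 × 40 = 240

240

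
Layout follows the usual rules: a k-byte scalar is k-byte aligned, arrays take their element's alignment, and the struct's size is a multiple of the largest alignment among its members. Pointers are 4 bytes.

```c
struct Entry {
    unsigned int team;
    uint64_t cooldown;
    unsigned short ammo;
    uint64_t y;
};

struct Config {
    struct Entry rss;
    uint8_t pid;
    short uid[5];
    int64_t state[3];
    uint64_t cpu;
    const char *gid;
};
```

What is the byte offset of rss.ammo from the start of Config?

16

Entry: team at 0 (size 4, align 4) → ends 4; pad 4 to align 8 for cooldown; cooldown at 8 (size 8, align 8) → ends 16; ammo at 16 (size 2, align 2) → ends 18; pad 6 to align 8 for y; y at 24 (size 8, align 8) → ends 32; total 32 bytes, alignment 8
rss at 0 (size 32, align 8) → ends 32
within Entry: ammo at 16
0 + 16 = 16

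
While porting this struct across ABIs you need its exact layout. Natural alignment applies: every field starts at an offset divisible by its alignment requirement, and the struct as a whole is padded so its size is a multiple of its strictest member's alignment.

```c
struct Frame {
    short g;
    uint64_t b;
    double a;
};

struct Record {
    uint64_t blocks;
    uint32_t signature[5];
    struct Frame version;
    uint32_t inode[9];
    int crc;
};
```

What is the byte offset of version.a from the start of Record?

Frame: g at 0 (size 2, align 2) → ends 2; pad 6 to align 8 for b; b at 8 (size 8, align 8) → ends 16; a at 16 (size 8, align 8) → ends 24; total 24 bytes, alignment 8
blocks at 0 (size 8, align 8) → ends 8
signature at 8 (size 20, align 4) → ends 28
pad 4 to align 8 for version
version at 32 (size 24, align 8) → ends 56
within Frame: a at 16
32 + 16 = 48

48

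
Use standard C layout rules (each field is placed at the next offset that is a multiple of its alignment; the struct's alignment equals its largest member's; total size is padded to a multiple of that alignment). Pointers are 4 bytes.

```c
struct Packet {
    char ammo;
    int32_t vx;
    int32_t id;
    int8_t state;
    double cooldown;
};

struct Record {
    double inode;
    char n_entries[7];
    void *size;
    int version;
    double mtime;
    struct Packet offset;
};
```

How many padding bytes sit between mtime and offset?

Packet: 0..1  ammo  (1B, 1-aligned); 1..4  -- padding (3B); 4..8  vx  (4B, 4-aligned); 8..12  id  (4B, 4-aligned); 12..13  state  (1B, 1-aligned); 13..16  -- padding (3B); 16..24  cooldown  (8B, 8-aligned); sizeof = 24, alignof = 8
0..8  inode  (8B, 8-aligned)
8..15  n_entries  (7B, 1-aligned)
15..16  -- padding (1B)
16..20  size  (4B, 4-aligned)
20..24  version  (4B, 4-aligned)
24..32  mtime  (8B, 8-aligned)
32..56  offset  (24B, 8-aligned)

0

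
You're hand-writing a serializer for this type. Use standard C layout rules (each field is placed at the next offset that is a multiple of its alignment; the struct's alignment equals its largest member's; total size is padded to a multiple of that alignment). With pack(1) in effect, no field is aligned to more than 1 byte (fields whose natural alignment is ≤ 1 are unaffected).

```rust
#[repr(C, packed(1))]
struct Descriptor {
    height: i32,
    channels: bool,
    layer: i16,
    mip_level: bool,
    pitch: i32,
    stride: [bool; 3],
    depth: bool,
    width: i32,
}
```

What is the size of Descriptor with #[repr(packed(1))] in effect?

@0: height [4B, align 1] → 4
@4: channels [1B, align 1] → 5
@5: layer [2B, align 1] → 7
@7: mip_level [1B, align 1] → 8
@8: pitch [4B, align 1] → 12
@12: stride [3B, align 1] → 15
@15: depth [1B, align 1] → 16
@16: width [4B, align 1] → 20
size 20, align 1

20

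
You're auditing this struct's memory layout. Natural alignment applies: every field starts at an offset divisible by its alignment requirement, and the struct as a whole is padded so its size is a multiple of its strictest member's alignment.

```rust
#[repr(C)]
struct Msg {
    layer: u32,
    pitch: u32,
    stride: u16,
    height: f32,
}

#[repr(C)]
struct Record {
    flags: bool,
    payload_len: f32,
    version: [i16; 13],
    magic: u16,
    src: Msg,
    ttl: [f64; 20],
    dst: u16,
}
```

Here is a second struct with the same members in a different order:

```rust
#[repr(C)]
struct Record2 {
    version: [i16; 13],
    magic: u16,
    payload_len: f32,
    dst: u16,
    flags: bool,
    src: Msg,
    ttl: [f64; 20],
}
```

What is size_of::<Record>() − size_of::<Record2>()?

8

Msg: layer at 0 (size 4, align 4) → ends 4; pitch at 4 (size 4, align 4) → ends 8; stride at 8 (size 2, align 2) → ends 10; pad 2 to align 4 for height; height at 12 (size 4, align 4) → ends 16; total 16 bytes, alignment 4
flags at 0 (size 1, align 1) → ends 1
pad 3 to align 4 for payload_len
payload_len at 4 (size 4, align 4) → ends 8
version at 8 (size 26, align 2) → ends 34
magic at 34 (size 2, align 2) → ends 36
src at 36 (size 16, align 4) → ends 52
pad 4 to align 8 for ttl
ttl at 56 (size 160, align 8) → ends 216
dst at 216 (size 2, align 2) → ends 218
tail pad 6 to reach multiple of 8
total 224 bytes, alignment 8
— Record2 —
version at 0 (size 26, align 2) → ends 26
magic at 26 (size 2, align 2) → ends 28
payload_len at 28 (size 4, align 4) → ends 32
dst at 32 (size 2, align 2) → ends 34
flags at 34 (size 1, align 1) → ends 35
pad 1 to align 4 for src
src at 36 (size 16, align 4) → ends 52
pad 4 to align 8 for ttl
ttl at 56 (size 160, align 8) → ends 216
total 216 bytes, alignment 8
224 − 216 = 8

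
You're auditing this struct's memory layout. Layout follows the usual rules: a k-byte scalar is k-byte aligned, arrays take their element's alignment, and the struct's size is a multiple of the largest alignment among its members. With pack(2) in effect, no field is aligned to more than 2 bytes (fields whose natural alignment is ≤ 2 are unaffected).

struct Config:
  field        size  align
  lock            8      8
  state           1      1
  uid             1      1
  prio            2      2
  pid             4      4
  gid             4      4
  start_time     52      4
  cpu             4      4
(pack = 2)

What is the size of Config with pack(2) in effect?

@0: lock [8B, align 2] → 8
@8: state [1B, align 1] → 9
@9: uid [1B, align 1] → 10
@10: prio [2B, align 2] → 12
@12: pid [4B, align 2] → 16
@16: gid [4B, align 2] → 20
@20: start_time [52B, align 2] → 72
@72: cpu [4B, align 2] → 76
size 76, align 2

76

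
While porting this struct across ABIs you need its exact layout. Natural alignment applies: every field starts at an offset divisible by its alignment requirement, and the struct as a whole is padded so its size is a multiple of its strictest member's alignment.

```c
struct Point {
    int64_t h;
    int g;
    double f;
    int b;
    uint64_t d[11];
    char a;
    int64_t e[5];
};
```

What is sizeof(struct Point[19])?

h at 0 (size 8, align 8) → ends 8
g at 8 (size 4, align 4) → ends 12
pad 4 to align 8 for f
f at 16 (size 8, align 8) → ends 24
b at 24 (size 4, align 4) → ends 28
pad 4 to align 8 for d
d at 32 (size 88, align 8) → ends 120
a at 120 (size 1, align 1) → ends 121
pad 7 to align 8 for e
e at 128 (size 40, align 8) → ends 168
total 168 bytes, alignment 8
array of 19: 19 × 168 = 3192

3192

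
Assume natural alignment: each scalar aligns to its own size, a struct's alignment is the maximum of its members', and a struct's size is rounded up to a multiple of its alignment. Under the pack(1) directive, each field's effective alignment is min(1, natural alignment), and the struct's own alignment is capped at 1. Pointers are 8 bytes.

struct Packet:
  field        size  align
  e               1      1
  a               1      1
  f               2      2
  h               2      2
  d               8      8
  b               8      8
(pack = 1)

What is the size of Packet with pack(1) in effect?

@0: e [1B, align 1] → 1
@1: a [1B, align 1] → 2
@2: f [2B, align 1] → 4
@4: h [2B, align 1] → 6
@6: d [8B, align 1] → 14
@14: b [8B, align 1] → 22
size 22, align 1

22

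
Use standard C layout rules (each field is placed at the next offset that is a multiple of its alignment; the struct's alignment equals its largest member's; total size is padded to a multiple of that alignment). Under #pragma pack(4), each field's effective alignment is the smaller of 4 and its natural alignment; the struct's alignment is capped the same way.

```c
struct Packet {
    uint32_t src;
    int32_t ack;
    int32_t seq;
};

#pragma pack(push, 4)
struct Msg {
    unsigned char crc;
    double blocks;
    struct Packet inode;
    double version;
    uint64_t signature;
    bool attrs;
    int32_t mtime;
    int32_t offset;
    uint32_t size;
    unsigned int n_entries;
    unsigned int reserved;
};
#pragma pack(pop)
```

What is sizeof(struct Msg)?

Packet: @0: src [4B, align 4] → 4; @4: ack [4B, align 4] → 8; @8: seq [4B, align 4] → 12; size 12, align 4
@0: crc [1B, align 1] → 1
+3 pad (align 4)
@4: blocks [8B, align 4] → 12
@12: inode [12B, align 4] → 24
@24: version [8B, align 4] → 32
@32: signature [8B, align 4] → 40
@40: attrs [1B, align 1] → 41
+3 pad (align 4)
@44: mtime [4B, align 4] → 48
@48: offset [4B, align 4] → 52
@52: size [4B, align 4] → 56
@56: n_entries [4B, align 4] → 60
@60: reserved [4B, align 4] → 64
size 64, align 4

64 bytes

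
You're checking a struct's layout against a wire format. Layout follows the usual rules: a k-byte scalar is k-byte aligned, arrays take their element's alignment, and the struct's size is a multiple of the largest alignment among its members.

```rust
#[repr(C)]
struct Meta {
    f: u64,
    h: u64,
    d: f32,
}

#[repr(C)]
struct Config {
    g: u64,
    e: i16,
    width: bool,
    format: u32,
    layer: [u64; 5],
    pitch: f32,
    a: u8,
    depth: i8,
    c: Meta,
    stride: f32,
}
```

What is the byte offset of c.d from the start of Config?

80

Meta: f at 0 (size 8, align 8) → ends 8; h at 8 (size 8, align 8) → ends 16; d at 16 (size 4, align 4) → ends 20; tail pad 4 to reach multiple of 8; total 24 bytes, alignment 8
g at 0 (size 8, align 8) → ends 8
e at 8 (size 2, align 2) → ends 10
width at 10 (size 1, align 1) → ends 11
pad 1 to align 4 for format
format at 12 (size 4, align 4) → ends 16
layer at 16 (size 40, align 8) → ends 56
pitch at 56 (size 4, align 4) → ends 60
a at 60 (size 1, align 1) → ends 61
depth at 61 (size 1, align 1) → ends 62
pad 2 to align 8 for c
c at 64 (size 24, align 8) → ends 88
within Meta: d at 16
64 + 16 = 80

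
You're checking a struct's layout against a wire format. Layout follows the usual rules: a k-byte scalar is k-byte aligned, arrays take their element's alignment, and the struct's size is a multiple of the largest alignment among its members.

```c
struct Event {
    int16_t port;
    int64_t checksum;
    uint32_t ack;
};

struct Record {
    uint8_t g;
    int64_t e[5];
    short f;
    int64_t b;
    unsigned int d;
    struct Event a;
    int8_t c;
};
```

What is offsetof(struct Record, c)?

Event: @0: port [2B, align 2] → 2; +6 pad (align 8); @8: checksum [8B, align 8] → 16; @16: ack [4B, align 4] → 20; +4 tail pad (align 8); size 24, align 8
@0: g [1B, align 1] → 1
+7 pad (align 8)
@8: e [40B, align 8] → 48
@48: f [2B, align 2] → 50
+6 pad (align 8)
@56: b [8B, align 8] → 64
@64: d [4B, align 4] → 68
+4 pad (align 8)
@72: a [24B, align 8] → 96
@96: c [1B, align 1] → 97

96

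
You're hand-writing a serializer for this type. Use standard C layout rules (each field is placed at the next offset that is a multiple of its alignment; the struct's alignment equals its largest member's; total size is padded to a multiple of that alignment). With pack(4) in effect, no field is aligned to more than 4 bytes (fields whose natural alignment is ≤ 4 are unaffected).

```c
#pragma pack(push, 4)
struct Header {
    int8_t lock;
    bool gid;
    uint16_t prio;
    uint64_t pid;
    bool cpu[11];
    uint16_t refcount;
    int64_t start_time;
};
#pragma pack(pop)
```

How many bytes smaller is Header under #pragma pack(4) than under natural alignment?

natural layout:
  lock at 0 (size 1, align 1) → ends 1
  gid at 1 (size 1, align 1) → ends 2
  prio at 2 (size 2, align 2) → ends 4
  pad 4 to align 8 for pid
  pid at 8 (size 8, align 8) → ends 16
  cpu at 16 (size 11, align 1) → ends 27
  pad 1 to align 2 for refcount
  refcount at 28 (size 2, align 2) → ends 30
  pad 2 to align 8 for start_time
  start_time at 32 (size 8, align 8) → ends 40
  total 40 bytes, alignment 8
packed(4) layout:
  lock at 0 (size 1, align 1) → ends 1
  gid at 1 (size 1, align 1) → ends 2
  prio at 2 (size 2, align 2) → ends 4
  pid at 4 (size 8, align 4) → ends 12
  cpu at 12 (size 11, align 1) → ends 23
  pad 1 to align 2 for refcount
  refcount at 24 (size 2, align 2) → ends 26
  pad 2 to align 4 for start_time
  start_time at 28 (size 8, align 4) → ends 36
  total 36 bytes, alignment 4
40 − 36 = 4

4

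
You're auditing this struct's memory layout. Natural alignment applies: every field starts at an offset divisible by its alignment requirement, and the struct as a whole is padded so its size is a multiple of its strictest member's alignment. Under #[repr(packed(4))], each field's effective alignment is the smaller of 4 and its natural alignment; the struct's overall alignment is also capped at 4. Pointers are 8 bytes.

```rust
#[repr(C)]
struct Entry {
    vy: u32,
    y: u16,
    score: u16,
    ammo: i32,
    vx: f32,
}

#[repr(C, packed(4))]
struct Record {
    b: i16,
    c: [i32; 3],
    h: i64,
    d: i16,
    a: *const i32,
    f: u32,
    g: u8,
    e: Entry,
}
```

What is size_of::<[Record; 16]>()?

960

Entry: vy at 0 (size 4, align 4) → ends 4; y at 4 (size 2, align 2) → ends 6; score at 6 (size 2, align 2) → ends 8; ammo at 8 (size 4, align 4) → ends 12; vx at 12 (size 4, align 4) → ends 16; total 16 bytes, alignment 4
b at 0 (size 2, align 2) → ends 2
pad 2 to align 4 for c
c at 4 (size 12, align 4) → ends 16
h at 16 (size 8, align 4) → ends 24
d at 24 (size 2, align 2) → ends 26
pad 2 to align 4 for a
a at 28 (size 8, align 4) → ends 36
f at 36 (size 4, align 4) → ends 40
g at 40 (size 1, align 1) → ends 41
pad 3 to align 4 for e
e at 44 (size 16, align 4) → ends 60
total 60 bytes, alignment 4
array of 16: 16 × 60 = 960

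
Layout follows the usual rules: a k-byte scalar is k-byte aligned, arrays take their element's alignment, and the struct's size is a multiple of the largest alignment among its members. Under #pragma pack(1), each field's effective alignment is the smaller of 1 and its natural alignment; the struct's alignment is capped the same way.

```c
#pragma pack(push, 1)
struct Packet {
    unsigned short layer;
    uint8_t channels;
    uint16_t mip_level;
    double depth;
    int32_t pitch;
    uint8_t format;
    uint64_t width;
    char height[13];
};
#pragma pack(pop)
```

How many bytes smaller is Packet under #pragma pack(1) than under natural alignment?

natural layout:
  layer at 0 (size 2, align 2) → ends 2
  channels at 2 (size 1, align 1) → ends 3
  pad 1 to align 2 for mip_level
  mip_level at 4 (size 2, align 2) → ends 6
  pad 2 to align 8 for depth
  depth at 8 (size 8, align 8) → ends 16
  pitch at 16 (size 4, align 4) → ends 20
  format at 20 (size 1, align 1) → ends 21
  pad 3 to align 8 for width
  width at 24 (size 8, align 8) → ends 32
  height at 32 (size 13, align 1) → ends 45
  tail pad 3 to reach multiple of 8
  total 48 bytes, alignment 8
packed(1) layout:
  layer at 0 (size 2, align 1) → ends 2
  channels at 2 (size 1, align 1) → ends 3
  mip_level at 3 (size 2, align 1) → ends 5
  depth at 5 (size 8, align 1) → ends 13
  pitch at 13 (size 4, align 1) → ends 17
  format at 17 (size 1, align 1) → ends 18
  width at 18 (size 8, align 1) → ends 26
  height at 26 (size 13, align 1) → ends 39
  total 39 bytes, alignment 1
48 − 39 = 9

9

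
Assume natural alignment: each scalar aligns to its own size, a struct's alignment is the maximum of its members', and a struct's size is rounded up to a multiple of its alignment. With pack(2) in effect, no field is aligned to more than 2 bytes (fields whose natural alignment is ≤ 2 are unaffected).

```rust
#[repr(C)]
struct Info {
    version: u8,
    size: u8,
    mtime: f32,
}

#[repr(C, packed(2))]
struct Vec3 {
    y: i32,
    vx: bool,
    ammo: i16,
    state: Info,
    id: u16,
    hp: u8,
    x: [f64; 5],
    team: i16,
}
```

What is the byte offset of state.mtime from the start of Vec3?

12

Info: 0..1  version  (1B, 1-aligned); 1..2  size  (1B, 1-aligned); 2..4  -- padding (2B); 4..8  mtime  (4B, 4-aligned); sizeof = 8, alignof = 4
0..4  y  (4B, 2-aligned)
4..5  vx  (1B, 1-aligned)
5..6  -- padding (1B)
6..8  ammo  (2B, 2-aligned)
8..16  state  (8B, 2-aligned)
within Info: mtime at 4
8 + 4 = 12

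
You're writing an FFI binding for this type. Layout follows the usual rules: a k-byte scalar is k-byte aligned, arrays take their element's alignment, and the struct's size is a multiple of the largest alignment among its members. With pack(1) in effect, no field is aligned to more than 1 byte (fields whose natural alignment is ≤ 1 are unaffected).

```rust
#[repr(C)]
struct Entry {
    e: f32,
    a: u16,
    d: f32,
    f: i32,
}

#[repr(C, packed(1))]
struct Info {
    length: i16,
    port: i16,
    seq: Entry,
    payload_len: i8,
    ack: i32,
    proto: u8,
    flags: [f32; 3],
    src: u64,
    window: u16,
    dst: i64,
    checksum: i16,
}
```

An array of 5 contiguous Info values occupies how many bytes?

290

Entry: @0: e [4B, align 4] → 4; @4: a [2B, align 2] → 6; +2 pad (align 4); @8: d [4B, align 4] → 12; @12: f [4B, align 4] → 16; size 16, align 4
@0: length [2B, align 1] → 2
@2: port [2B, align 1] → 4
@4: seq [16B, align 1] → 20
@20: payload_len [1B, align 1] → 21
@21: ack [4B, align 1] → 25
@25: proto [1B, align 1] → 26
@26: flags [12B, align 1] → 38
@38: src [8B, align 1] → 46
@46: window [2B, align 1] → 48
@48: dst [8B, align 1] → 56
@56: checksum [2B, align 1] → 58
size 58, align 1
array of 5: 5 × 58 = 290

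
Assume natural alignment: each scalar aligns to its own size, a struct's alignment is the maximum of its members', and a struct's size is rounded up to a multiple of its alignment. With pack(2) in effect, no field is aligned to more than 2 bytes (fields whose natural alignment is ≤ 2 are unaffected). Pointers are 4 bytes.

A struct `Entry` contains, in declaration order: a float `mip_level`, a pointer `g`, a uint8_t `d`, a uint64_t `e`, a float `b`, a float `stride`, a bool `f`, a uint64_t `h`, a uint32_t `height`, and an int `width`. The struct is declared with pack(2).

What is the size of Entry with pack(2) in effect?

44

@0: mip_level [4B, align 2] → 4
@4: g [4B, align 2] → 8
@8: d [1B, align 1] → 9
+1 pad (align 2)
@10: e [8B, align 2] → 18
@18: b [4B, align 2] → 22
@22: stride [4B, align 2] → 26
@26: f [1B, align 1] → 27
+1 pad (align 2)
@28: h [8B, align 2] → 36
@36: height [4B, align 2] → 40
@40: width [4B, align 2] → 44
size 44, align 2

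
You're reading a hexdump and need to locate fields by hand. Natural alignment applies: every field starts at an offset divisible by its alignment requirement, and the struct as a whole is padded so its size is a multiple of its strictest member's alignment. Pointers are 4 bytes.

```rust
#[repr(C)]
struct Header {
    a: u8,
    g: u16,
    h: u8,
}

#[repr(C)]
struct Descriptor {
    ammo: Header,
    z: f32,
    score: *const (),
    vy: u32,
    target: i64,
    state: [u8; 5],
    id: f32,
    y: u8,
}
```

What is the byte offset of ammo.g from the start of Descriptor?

Header: 0..1  a  (1B, 1-aligned); 1..2  -- padding (1B); 2..4  g  (2B, 2-aligned); 4..5  h  (1B, 1-aligned); 5..6  -- tail padding (1B); sizeof = 6, alignof = 2
0..6  ammo  (6B, 2-aligned)
within Header: g at 2
0 + 2 = 2

2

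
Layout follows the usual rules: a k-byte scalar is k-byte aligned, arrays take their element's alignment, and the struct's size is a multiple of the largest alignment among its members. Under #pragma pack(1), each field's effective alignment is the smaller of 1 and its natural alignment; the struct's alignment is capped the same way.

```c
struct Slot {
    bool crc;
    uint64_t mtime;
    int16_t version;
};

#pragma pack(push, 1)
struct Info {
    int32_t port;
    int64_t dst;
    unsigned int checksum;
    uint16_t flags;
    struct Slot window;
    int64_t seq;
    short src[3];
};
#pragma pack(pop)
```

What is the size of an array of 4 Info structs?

Slot: crc at 0 (size 1, align 1) → ends 1; pad 7 to align 8 for mtime; mtime at 8 (size 8, align 8) → ends 16; version at 16 (size 2, align 2) → ends 18; tail pad 6 to reach multiple of 8; total 24 bytes, alignment 8
port at 0 (size 4, align 1) → ends 4
dst at 4 (size 8, align 1) → ends 12
checksum at 12 (size 4, align 1) → ends 16
flags at 16 (size 2, align 1) → ends 18
window at 18 (size 24, align 1) → ends 42
seq at 42 (size 8, align 1) → ends 50
src at 50 (size 6, align 1) → ends 56
total 56 bytes, alignment 1
array of 4: 4 × 56 = 224

224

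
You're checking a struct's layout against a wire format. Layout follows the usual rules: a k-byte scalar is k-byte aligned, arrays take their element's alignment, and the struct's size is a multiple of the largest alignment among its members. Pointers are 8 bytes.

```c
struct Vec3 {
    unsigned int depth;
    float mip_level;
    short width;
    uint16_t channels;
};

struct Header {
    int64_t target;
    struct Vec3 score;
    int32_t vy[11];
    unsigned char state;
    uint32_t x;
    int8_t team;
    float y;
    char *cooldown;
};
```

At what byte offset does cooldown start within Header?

80

Vec3: depth at 0 (size 4, align 4) → ends 4; mip_level at 4 (size 4, align 4) → ends 8; width at 8 (size 2, align 2) → ends 10; channels at 10 (size 2, align 2) → ends 12; total 12 bytes, alignment 4
target at 0 (size 8, align 8) → ends 8
score at 8 (size 12, align 4) → ends 20
vy at 20 (size 44, align 4) → ends 64
state at 64 (size 1, align 1) → ends 65
pad 3 to align 4 for x
x at 68 (size 4, align 4) → ends 72
team at 72 (size 1, align 1) → ends 73
pad 3 to align 4 for y
y at 76 (size 4, align 4) → ends 80
cooldown at 80 (size 8, align 8) → ends 88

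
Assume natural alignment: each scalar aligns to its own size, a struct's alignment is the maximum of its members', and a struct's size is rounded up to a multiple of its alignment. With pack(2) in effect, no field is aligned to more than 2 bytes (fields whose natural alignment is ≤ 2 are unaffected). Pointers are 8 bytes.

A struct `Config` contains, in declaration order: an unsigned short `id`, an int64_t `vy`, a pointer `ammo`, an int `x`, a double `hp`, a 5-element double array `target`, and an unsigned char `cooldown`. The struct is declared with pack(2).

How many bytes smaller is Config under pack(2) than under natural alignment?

16

natural layout:
  @0: id [2B, align 2] → 2
  +6 pad (align 8)
  @8: vy [8B, align 8] → 16
  @16: ammo [8B, align 8] → 24
  @24: x [4B, align 4] → 28
  +4 pad (align 8)
  @32: hp [8B, align 8] → 40
  @40: target [40B, align 8] → 80
  @80: cooldown [1B, align 1] → 81
  +7 tail pad (align 8)
  size 88, align 8
packed(2) layout:
  @0: id [2B, align 2] → 2
  @2: vy [8B, align 2] → 10
  @10: ammo [8B, align 2] → 18
  @18: x [4B, align 2] → 22
  @22: hp [8B, align 2] → 30
  @30: target [40B, align 2] → 70
  @70: cooldown [1B, align 1] → 71
  +1 tail pad (align 2)
  size 72, align 2
88 − 72 = 16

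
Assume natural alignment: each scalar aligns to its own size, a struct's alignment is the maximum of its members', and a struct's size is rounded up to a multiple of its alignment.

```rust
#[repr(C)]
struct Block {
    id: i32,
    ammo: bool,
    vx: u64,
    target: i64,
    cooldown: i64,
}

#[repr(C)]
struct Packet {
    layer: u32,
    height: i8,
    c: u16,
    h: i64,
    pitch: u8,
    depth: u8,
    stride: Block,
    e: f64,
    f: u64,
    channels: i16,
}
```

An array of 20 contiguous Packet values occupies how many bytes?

Block: @0: id [4B, align 4] → 4; @4: ammo [1B, align 1] → 5; +3 pad (align 8); @8: vx [8B, align 8] → 16; @16: target [8B, align 8] → 24; @24: cooldown [8B, align 8] → 32; size 32, align 8
@0: layer [4B, align 4] → 4
@4: height [1B, align 1] → 5
+1 pad (align 2)
@6: c [2B, align 2] → 8
@8: h [8B, align 8] → 16
@16: pitch [1B, align 1] → 17
@17: depth [1B, align 1] → 18
+6 pad (align 8)
@24: stride [32B, align 8] → 56
@56: e [8B, align 8] → 64
@64: f [8B, align 8] → 72
@72: channels [2B, align 2] → 74
+6 tail pad (align 8)
size 80, align 8
array of 20: 20 × 80 = 1600

1600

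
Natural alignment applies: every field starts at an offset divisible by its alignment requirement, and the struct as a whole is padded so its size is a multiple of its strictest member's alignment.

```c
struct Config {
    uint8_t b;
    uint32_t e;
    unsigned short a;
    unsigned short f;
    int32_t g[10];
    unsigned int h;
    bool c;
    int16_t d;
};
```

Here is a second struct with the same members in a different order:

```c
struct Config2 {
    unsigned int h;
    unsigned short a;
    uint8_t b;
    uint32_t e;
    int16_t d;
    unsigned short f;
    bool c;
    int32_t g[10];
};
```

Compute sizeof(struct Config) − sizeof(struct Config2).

0..1  b  (1B, 1-aligned)
1..4  -- padding (3B)
4..8  e  (4B, 4-aligned)
8..10  a  (2B, 2-aligned)
10..12  f  (2B, 2-aligned)
12..52  g  (40B, 4-aligned)
52..56  h  (4B, 4-aligned)
56..57  c  (1B, 1-aligned)
57..58  -- padding (1B)
58..60  d  (2B, 2-aligned)
sizeof = 60, alignof = 4
— Config2 —
0..4  h  (4B, 4-aligned)
4..6  a  (2B, 2-aligned)
6..7  b  (1B, 1-aligned)
7..8  -- padding (1B)
8..12  e  (4B, 4-aligned)
12..14  d  (2B, 2-aligned)
14..16  f  (2B, 2-aligned)
16..17  c  (1B, 1-aligned)
17..20  -- padding (3B)
20..60  g  (40B, 4-aligned)
sizeof = 60, alignof = 4
60 − 60 = 0

0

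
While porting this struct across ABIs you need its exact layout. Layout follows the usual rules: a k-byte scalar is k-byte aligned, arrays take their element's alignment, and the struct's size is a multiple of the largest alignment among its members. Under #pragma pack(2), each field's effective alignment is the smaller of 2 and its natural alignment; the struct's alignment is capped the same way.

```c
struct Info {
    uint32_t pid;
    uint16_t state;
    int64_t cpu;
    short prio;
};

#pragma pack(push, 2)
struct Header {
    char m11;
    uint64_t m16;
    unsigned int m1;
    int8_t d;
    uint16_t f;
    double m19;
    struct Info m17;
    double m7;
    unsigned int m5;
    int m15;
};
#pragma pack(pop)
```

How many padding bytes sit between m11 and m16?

1

Info: @0: pid [4B, align 4] → 4; @4: state [2B, align 2] → 6; +2 pad (align 8); @8: cpu [8B, align 8] → 16; @16: prio [2B, align 2] → 18; +6 tail pad (align 8); size 24, align 8
@0: m11 [1B, align 1] → 1
+1 pad (align 2)
@2: m16 [8B, align 2] → 10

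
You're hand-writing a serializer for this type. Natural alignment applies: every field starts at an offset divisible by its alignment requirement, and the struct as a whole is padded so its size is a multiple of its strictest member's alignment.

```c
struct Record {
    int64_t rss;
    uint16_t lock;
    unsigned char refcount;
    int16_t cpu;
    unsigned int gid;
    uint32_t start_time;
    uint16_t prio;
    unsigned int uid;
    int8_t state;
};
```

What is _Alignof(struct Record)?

8

member alignments: rss=8, lock=2, refcount=1, cpu=2, gid=4, start_time=4, prio=2, uid=4, state=1
max = 8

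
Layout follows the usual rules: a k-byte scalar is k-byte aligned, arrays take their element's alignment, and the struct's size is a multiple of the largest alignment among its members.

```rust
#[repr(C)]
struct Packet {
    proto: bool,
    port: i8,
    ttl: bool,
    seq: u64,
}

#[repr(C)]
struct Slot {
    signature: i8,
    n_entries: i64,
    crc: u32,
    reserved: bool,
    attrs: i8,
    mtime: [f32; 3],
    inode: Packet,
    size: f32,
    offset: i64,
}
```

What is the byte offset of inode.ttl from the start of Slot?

Packet: @0: proto [1B, align 1] → 1; @1: port [1B, align 1] → 2; @2: ttl [1B, align 1] → 3; +5 pad (align 8); @8: seq [8B, align 8] → 16; size 16, align 8
@0: signature [1B, align 1] → 1
+7 pad (align 8)
@8: n_entries [8B, align 8] → 16
@16: crc [4B, align 4] → 20
@20: reserved [1B, align 1] → 21
@21: attrs [1B, align 1] → 22
+2 pad (align 4)
@24: mtime [12B, align 4] → 36
+4 pad (align 8)
@40: inode [16B, align 8] → 56
within Packet: ttl at 2
40 + 2 = 42

42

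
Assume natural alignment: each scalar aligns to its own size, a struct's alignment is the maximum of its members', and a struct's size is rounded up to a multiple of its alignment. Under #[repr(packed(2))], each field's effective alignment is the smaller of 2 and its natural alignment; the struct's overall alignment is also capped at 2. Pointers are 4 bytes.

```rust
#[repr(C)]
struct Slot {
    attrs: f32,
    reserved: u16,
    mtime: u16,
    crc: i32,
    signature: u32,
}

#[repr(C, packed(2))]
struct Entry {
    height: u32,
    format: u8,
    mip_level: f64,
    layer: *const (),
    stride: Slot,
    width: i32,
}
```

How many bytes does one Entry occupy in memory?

38

Slot: attrs at 0 (size 4, align 4) → ends 4; reserved at 4 (size 2, align 2) → ends 6; mtime at 6 (size 2, align 2) → ends 8; crc at 8 (size 4, align 4) → ends 12; signature at 12 (size 4, align 4) → ends 16; total 16 bytes, alignment 4
height at 0 (size 4, align 2) → ends 4
format at 4 (size 1, align 1) → ends 5
pad 1 to align 2 for mip_level
mip_level at 6 (size 8, align 2) → ends 14
layer at 14 (size 4, align 2) → ends 18
stride at 18 (size 16, align 2) → ends 34
width at 34 (size 4, align 2) → ends 38
total 38 bytes, alignment 2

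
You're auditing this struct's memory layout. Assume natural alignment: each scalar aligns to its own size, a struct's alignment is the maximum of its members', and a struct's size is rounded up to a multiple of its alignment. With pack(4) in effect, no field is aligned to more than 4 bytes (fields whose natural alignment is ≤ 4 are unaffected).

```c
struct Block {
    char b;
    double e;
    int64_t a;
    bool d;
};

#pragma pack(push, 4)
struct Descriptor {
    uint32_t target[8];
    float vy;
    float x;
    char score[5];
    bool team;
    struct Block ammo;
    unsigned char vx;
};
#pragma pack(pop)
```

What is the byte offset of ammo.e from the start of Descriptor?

56

Block: b at 0 (size 1, align 1) → ends 1; pad 7 to align 8 for e; e at 8 (size 8, align 8) → ends 16; a at 16 (size 8, align 8) → ends 24; d at 24 (size 1, align 1) → ends 25; tail pad 7 to reach multiple of 8; total 32 bytes, alignment 8
target at 0 (size 32, align 4) → ends 32
vy at 32 (size 4, align 4) → ends 36
x at 36 (size 4, align 4) → ends 40
score at 40 (size 5, align 1) → ends 45
team at 45 (size 1, align 1) → ends 46
pad 2 to align 4 for ammo
ammo at 48 (size 32, align 4) → ends 80
within Block: e at 8
48 + 8 = 56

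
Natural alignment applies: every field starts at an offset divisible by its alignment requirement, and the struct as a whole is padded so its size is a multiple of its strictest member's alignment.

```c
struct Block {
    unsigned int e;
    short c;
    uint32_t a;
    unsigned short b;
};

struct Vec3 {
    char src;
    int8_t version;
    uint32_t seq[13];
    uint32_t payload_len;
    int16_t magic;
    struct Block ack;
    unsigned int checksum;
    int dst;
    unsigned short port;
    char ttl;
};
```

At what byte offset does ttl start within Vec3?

Block: e at 0 (size 4, align 4) → ends 4; c at 4 (size 2, align 2) → ends 6; pad 2 to align 4 for a; a at 8 (size 4, align 4) → ends 12; b at 12 (size 2, align 2) → ends 14; tail pad 2 to reach multiple of 4; total 16 bytes, alignment 4
src at 0 (size 1, align 1) → ends 1
version at 1 (size 1, align 1) → ends 2
pad 2 to align 4 for seq
seq at 4 (size 52, align 4) → ends 56
payload_len at 56 (size 4, align 4) → ends 60
magic at 60 (size 2, align 2) → ends 62
pad 2 to align 4 for ack
ack at 64 (size 16, align 4) → ends 80
checksum at 80 (size 4, align 4) → ends 84
dst at 84 (size 4, align 4) → ends 88
port at 88 (size 2, align 2) → ends 90
ttl at 90 (size 1, align 1) → ends 91

90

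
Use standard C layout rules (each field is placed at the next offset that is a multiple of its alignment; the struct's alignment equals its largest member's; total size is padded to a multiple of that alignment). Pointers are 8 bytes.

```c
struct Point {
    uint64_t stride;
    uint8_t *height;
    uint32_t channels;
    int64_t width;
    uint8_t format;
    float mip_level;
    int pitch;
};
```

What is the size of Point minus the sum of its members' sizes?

0..8  stride  (8B, 8-aligned)
8..16  height  (8B, 8-aligned)
16..20  channels  (4B, 4-aligned)
20..24  -- padding (4B)
24..32  width  (8B, 8-aligned)
32..33  format  (1B, 1-aligned)
33..36  -- padding (3B)
36..40  mip_level  (4B, 4-aligned)
40..44  pitch  (4B, 4-aligned)
44..48  -- tail padding (4B)
sizeof = 48, alignof = 8
data bytes 37, size 48 → padding 11

11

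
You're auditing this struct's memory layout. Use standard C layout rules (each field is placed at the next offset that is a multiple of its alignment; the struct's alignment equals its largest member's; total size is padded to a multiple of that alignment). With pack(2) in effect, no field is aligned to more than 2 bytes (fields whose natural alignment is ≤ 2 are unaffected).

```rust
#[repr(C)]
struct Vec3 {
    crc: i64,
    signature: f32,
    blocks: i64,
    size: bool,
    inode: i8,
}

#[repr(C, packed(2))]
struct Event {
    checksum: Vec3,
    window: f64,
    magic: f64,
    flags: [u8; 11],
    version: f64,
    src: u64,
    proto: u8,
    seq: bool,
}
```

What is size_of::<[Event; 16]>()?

Vec3: crc at 0 (size 8, align 8) → ends 8; signature at 8 (size 4, align 4) → ends 12; pad 4 to align 8 for blocks; blocks at 16 (size 8, align 8) → ends 24; size at 24 (size 1, align 1) → ends 25; inode at 25 (size 1, align 1) → ends 26; tail pad 6 to reach multiple of 8; total 32 bytes, alignment 8
checksum at 0 (size 32, align 2) → ends 32
window at 32 (size 8, align 2) → ends 40
magic at 40 (size 8, align 2) → ends 48
flags at 48 (size 11, align 1) → ends 59
pad 1 to align 2 for version
version at 60 (size 8, align 2) → ends 68
src at 68 (size 8, align 2) → ends 76
proto at 76 (size 1, align 1) → ends 77
seq at 77 (size 1, align 1) → ends 78
total 78 bytes, alignment 2
array of 16: 16 × 78 = 1248

1248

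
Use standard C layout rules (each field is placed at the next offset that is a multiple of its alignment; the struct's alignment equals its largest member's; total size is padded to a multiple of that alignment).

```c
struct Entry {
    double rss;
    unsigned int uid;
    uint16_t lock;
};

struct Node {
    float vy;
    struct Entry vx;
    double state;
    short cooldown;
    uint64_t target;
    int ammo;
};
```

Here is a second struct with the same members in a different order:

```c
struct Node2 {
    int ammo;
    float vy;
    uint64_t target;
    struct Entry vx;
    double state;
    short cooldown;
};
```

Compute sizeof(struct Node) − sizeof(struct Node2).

8

Entry: @0: rss [8B, align 8] → 8; @8: uid [4B, align 4] → 12; @12: lock [2B, align 2] → 14; +2 tail pad (align 8); size 16, align 8
@0: vy [4B, align 4] → 4
+4 pad (align 8)
@8: vx [16B, align 8] → 24
@24: state [8B, align 8] → 32
@32: cooldown [2B, align 2] → 34
+6 pad (align 8)
@40: target [8B, align 8] → 48
@48: ammo [4B, align 4] → 52
+4 tail pad (align 8)
size 56, align 8
— Node2 —
@0: ammo [4B, align 4] → 4
@4: vy [4B, align 4] → 8
@8: target [8B, align 8] → 16
@16: vx [16B, align 8] → 32
@32: state [8B, align 8] → 40
@40: cooldown [2B, align 2] → 42
+6 tail pad (align 8)
size 48, align 8
56 − 48 = 8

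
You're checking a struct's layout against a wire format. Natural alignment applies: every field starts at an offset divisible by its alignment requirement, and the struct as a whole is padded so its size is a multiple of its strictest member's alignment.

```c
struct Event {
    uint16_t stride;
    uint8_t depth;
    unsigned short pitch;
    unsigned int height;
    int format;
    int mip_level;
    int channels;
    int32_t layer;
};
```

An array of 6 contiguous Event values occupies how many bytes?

@0: stride [2B, align 2] → 2
@2: depth [1B, align 1] → 3
+1 pad (align 2)
@4: pitch [2B, align 2] → 6
+2 pad (align 4)
@8: height [4B, align 4] → 12
@12: format [4B, align 4] → 16
@16: mip_level [4B, align 4] → 20
@20: channels [4B, align 4] → 24
@24: layer [4B, align 4] → 28
size 28, align 4
array of 6: 6 × 28 = 168

168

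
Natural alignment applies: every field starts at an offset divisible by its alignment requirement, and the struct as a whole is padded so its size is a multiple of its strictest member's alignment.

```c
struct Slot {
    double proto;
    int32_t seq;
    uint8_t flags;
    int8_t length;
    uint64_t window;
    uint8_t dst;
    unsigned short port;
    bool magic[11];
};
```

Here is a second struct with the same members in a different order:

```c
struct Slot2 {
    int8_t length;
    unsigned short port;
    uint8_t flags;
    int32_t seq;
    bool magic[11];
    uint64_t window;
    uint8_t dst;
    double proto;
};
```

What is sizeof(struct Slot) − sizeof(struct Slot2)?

-8

proto at 0 (size 8, align 8) → ends 8
seq at 8 (size 4, align 4) → ends 12
flags at 12 (size 1, align 1) → ends 13
length at 13 (size 1, align 1) → ends 14
pad 2 to align 8 for window
window at 16 (size 8, align 8) → ends 24
dst at 24 (size 1, align 1) → ends 25
pad 1 to align 2 for port
port at 26 (size 2, align 2) → ends 28
magic at 28 (size 11, align 1) → ends 39
tail pad 1 to reach multiple of 8
total 40 bytes, alignment 8
— Slot2 —
length at 0 (size 1, align 1) → ends 1
pad 1 to align 2 for port
port at 2 (size 2, align 2) → ends 4
flags at 4 (size 1, align 1) → ends 5
pad 3 to align 4 for seq
seq at 8 (size 4, align 4) → ends 12
magic at 12 (size 11, align 1) → ends 23
pad 1 to align 8 for window
window at 24 (size 8, align 8) → ends 32
dst at 32 (size 1, align 1) → ends 33
pad 7 to align 8 for proto
proto at 40 (size 8, align 8) → ends 48
total 48 bytes, alignment 8
40 − 48 = -8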